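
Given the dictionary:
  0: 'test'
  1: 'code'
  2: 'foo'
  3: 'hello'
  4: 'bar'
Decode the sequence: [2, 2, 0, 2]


Look up each index in the dictionary:
  2 -> 'foo'
  2 -> 'foo'
  0 -> 'test'
  2 -> 'foo'

Decoded: "foo foo test foo"


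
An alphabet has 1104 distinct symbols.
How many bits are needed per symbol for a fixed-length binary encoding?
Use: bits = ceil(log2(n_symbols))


log2(1104) = 10.1085
Bracket: 2^10 = 1024 < 1104 <= 2^11 = 2048
So ceil(log2(1104)) = 11

bits = ceil(log2(1104)) = ceil(10.1085) = 11 bits


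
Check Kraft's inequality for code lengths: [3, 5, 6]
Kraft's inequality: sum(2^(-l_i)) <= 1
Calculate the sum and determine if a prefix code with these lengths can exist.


Sum = 2^(-3) + 2^(-5) + 2^(-6)
    = 0.125 + 0.03125 + 0.015625
    = 11/64 = 0.171875
Since 0.171875 <= 1, Kraft's inequality IS satisfied.
A prefix code with these lengths CAN exist.

Kraft sum = 0.171875. Satisfied.


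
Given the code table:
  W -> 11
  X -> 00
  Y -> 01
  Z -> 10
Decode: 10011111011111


Decoding:
10 -> Z
01 -> Y
11 -> W
11 -> W
01 -> Y
11 -> W
11 -> W


Result: ZYWWYWW


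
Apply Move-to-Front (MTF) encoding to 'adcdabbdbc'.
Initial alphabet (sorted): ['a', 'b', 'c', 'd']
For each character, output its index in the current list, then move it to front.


MTF encoding:
'a': index 0 in ['a', 'b', 'c', 'd'] -> ['a', 'b', 'c', 'd']
'd': index 3 in ['a', 'b', 'c', 'd'] -> ['d', 'a', 'b', 'c']
'c': index 3 in ['d', 'a', 'b', 'c'] -> ['c', 'd', 'a', 'b']
'd': index 1 in ['c', 'd', 'a', 'b'] -> ['d', 'c', 'a', 'b']
'a': index 2 in ['d', 'c', 'a', 'b'] -> ['a', 'd', 'c', 'b']
'b': index 3 in ['a', 'd', 'c', 'b'] -> ['b', 'a', 'd', 'c']
'b': index 0 in ['b', 'a', 'd', 'c'] -> ['b', 'a', 'd', 'c']
'd': index 2 in ['b', 'a', 'd', 'c'] -> ['d', 'b', 'a', 'c']
'b': index 1 in ['d', 'b', 'a', 'c'] -> ['b', 'd', 'a', 'c']
'c': index 3 in ['b', 'd', 'a', 'c'] -> ['c', 'b', 'd', 'a']


Output: [0, 3, 3, 1, 2, 3, 0, 2, 1, 3]


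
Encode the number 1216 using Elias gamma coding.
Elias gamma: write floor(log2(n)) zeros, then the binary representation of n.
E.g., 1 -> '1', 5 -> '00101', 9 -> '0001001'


num_bits = floor(log2(1216)) + 1 = 11
leading_zeros = num_bits - 1 = 10
binary(1216) = 10011000000

Elias gamma(1216) = '0000000000' + '10011000000' = 000000000010011000000 (21 bits)


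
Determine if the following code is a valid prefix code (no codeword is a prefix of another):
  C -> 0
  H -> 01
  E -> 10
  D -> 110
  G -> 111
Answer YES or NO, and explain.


Checking each pair (does one codeword prefix another?):
  C='0' vs H='01': prefix -- VIOLATION

NO -- this is NOT a valid prefix code. C (0) is a prefix of H (01).


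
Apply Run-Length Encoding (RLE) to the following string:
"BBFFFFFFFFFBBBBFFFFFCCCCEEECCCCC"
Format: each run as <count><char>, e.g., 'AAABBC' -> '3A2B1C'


Scanning runs left to right:
  i=0: run of 'B' x 2 -> '2B'
  i=2: run of 'F' x 9 -> '9F'
  i=11: run of 'B' x 4 -> '4B'
  i=15: run of 'F' x 5 -> '5F'
  i=20: run of 'C' x 4 -> '4C'
  i=24: run of 'E' x 3 -> '3E'
  i=27: run of 'C' x 5 -> '5C'

RLE = 2B9F4B5F4C3E5C


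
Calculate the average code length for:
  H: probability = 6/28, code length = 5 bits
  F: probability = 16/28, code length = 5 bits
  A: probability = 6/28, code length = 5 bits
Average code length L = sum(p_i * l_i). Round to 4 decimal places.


Weighted contributions p_i * l_i:
  H: (6/28) * 5 = 30/28
  F: (16/28) * 5 = 80/28
  A: (6/28) * 5 = 30/28
Sum = (30 + 80 + 30)/28 = 140/28

L = 140/28 = 5.0000 bits/symbol


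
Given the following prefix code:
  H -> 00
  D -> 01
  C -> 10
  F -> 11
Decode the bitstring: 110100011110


Decoding step by step:
Bits 11 -> F
Bits 01 -> D
Bits 00 -> H
Bits 01 -> D
Bits 11 -> F
Bits 10 -> C


Decoded message: FDHDFC


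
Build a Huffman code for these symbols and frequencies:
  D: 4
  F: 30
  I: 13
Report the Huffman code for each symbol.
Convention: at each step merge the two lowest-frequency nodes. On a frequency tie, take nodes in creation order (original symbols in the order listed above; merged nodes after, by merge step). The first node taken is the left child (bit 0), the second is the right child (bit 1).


Huffman tree construction:
Step 1: Merge D(4) + I(13) = 17
Step 2: Merge (D+I)(17) + F(30) = 47
Read each symbol's code off the tree from the root (left child = 0, right child = 1).

Codes:
  D: 00 (length 2)
  F: 1 (length 1)
  I: 01 (length 2)
Average code length: 64/47 = 1.3617 bits/symbol


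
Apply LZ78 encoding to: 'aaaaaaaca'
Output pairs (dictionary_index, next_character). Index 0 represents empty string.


LZ78 encoding steps:
Dictionary: {0: ''}
Step 1: w='' (idx 0), next='a' -> output (0, 'a'), add 'a' as idx 1
Step 2: w='a' (idx 1), next='a' -> output (1, 'a'), add 'aa' as idx 2
Step 3: w='aa' (idx 2), next='a' -> output (2, 'a'), add 'aaa' as idx 3
Step 4: w='a' (idx 1), next='c' -> output (1, 'c'), add 'ac' as idx 4
Step 5: w='a' (idx 1), end of input -> output (1, '')


Encoded: [(0, 'a'), (1, 'a'), (2, 'a'), (1, 'c'), (1, '')]


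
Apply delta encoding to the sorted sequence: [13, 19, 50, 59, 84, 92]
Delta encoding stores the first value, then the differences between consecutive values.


First value: 13
Deltas:
  19 - 13 = 6
  50 - 19 = 31
  59 - 50 = 9
  84 - 59 = 25
  92 - 84 = 8


Delta encoded: [13, 6, 31, 9, 25, 8]


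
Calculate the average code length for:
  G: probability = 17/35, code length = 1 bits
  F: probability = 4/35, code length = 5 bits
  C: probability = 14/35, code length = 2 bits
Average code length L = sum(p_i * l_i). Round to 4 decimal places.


Weighted contributions p_i * l_i:
  G: (17/35) * 1 = 17/35
  F: (4/35) * 5 = 20/35
  C: (14/35) * 2 = 28/35
Sum = (17 + 20 + 28)/35 = 65/35

L = 65/35 = 1.8571 bits/symbol


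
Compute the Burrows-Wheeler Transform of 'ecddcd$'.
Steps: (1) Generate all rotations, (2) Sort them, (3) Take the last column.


Rotations (sorted):
  0: $ecddcd -> last char: d
  1: cd$ecdd -> last char: d
  2: cddcd$e -> last char: e
  3: d$ecddc -> last char: c
  4: dcd$ecd -> last char: d
  5: ddcd$ec -> last char: c
  6: ecddcd$ -> last char: $


BWT = ddecdc$


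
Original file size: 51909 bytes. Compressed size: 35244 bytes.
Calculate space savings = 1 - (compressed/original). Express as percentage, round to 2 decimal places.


ratio = compressed/original = 35244/51909 = 0.678957
savings = 1 - ratio = 1 - 0.678957 = 0.321043
as a percentage: 0.321043 * 100 = 32.1%

Space savings = 1 - 35244/51909 = 32.1%


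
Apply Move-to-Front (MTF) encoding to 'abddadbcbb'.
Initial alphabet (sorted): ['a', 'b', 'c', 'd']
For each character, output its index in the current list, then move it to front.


MTF encoding:
'a': index 0 in ['a', 'b', 'c', 'd'] -> ['a', 'b', 'c', 'd']
'b': index 1 in ['a', 'b', 'c', 'd'] -> ['b', 'a', 'c', 'd']
'd': index 3 in ['b', 'a', 'c', 'd'] -> ['d', 'b', 'a', 'c']
'd': index 0 in ['d', 'b', 'a', 'c'] -> ['d', 'b', 'a', 'c']
'a': index 2 in ['d', 'b', 'a', 'c'] -> ['a', 'd', 'b', 'c']
'd': index 1 in ['a', 'd', 'b', 'c'] -> ['d', 'a', 'b', 'c']
'b': index 2 in ['d', 'a', 'b', 'c'] -> ['b', 'd', 'a', 'c']
'c': index 3 in ['b', 'd', 'a', 'c'] -> ['c', 'b', 'd', 'a']
'b': index 1 in ['c', 'b', 'd', 'a'] -> ['b', 'c', 'd', 'a']
'b': index 0 in ['b', 'c', 'd', 'a'] -> ['b', 'c', 'd', 'a']


Output: [0, 1, 3, 0, 2, 1, 2, 3, 1, 0]


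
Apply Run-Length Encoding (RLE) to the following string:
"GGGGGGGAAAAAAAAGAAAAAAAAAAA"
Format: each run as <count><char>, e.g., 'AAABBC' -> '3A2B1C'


Scanning runs left to right:
  i=0: run of 'G' x 7 -> '7G'
  i=7: run of 'A' x 8 -> '8A'
  i=15: run of 'G' x 1 -> '1G'
  i=16: run of 'A' x 11 -> '11A'

RLE = 7G8A1G11A


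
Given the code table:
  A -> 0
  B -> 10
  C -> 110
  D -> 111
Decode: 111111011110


Decoding:
111 -> D
111 -> D
0 -> A
111 -> D
10 -> B


Result: DDADB


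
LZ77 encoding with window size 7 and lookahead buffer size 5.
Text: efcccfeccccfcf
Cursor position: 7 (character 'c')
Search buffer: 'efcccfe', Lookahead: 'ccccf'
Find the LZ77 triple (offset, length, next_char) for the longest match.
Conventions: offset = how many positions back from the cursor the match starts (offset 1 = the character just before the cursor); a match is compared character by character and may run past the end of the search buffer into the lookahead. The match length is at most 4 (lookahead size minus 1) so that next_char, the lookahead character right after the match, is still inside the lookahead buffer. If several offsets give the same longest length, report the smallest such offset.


Try each offset into the search buffer:
  offset=1 (pos 6, char 'e'): match length 0
  offset=2 (pos 5, char 'f'): match length 0
  offset=3 (pos 4, char 'c'): match length 1
  offset=4 (pos 3, char 'c'): match length 2
  offset=5 (pos 2, char 'c'): match length 3
  offset=6 (pos 1, char 'f'): match length 0
  offset=7 (pos 0, char 'e'): match length 0
Longest match has length 3 at offset 5.
next_char = character at position 7 + 3 = 10 -> 'c'

Best match: offset=5, length=3 (matching 'ccc' starting at position 2)
LZ77 triple: (5, 3, 'c')


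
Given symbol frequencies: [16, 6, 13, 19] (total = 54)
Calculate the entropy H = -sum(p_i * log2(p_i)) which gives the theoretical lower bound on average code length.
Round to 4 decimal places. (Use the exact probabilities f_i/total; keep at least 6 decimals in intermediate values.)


Per-symbol terms -p_i * log2(p_i) with p_i = f_i/54:
  p = 16/54 = 0.296296: log2(p) = -1.754888, -p*log2(p) = 0.519967
  p = 6/54 = 0.111111: log2(p) = -3.169925, -p*log2(p) = 0.352214
  p = 13/54 = 0.240741: log2(p) = -2.054448, -p*log2(p) = 0.494589
  p = 19/54 = 0.351852: log2(p) = -1.506960, -p*log2(p) = 0.530227
H = 0.519967 + 0.352214 + 0.494589 + 0.530227 = 1.896997

H = 1.897 bits/symbol


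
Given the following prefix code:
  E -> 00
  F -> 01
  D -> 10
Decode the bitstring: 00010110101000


Decoding step by step:
Bits 00 -> E
Bits 01 -> F
Bits 01 -> F
Bits 10 -> D
Bits 10 -> D
Bits 10 -> D
Bits 00 -> E


Decoded message: EFFDDDE


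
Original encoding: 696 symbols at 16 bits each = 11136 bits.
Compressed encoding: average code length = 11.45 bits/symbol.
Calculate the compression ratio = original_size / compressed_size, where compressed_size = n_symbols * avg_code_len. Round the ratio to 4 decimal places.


original_size = n_symbols * orig_bits = 696 * 16 = 11136 bits
compressed_size = n_symbols * avg_code_len = 696 * 11.45 = 7969.2 bits
ratio = original_size / compressed_size = 11136 / 7969.2 = 1.3974

Compression ratio = 1.3974


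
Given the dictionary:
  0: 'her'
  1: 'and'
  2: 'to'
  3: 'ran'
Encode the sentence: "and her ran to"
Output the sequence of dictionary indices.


Look up each word in the dictionary:
  'and' -> 1
  'her' -> 0
  'ran' -> 3
  'to' -> 2

Encoded: [1, 0, 3, 2]


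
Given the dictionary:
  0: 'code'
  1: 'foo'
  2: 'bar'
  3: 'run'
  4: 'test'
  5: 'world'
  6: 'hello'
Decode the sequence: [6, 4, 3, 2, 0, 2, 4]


Look up each index in the dictionary:
  6 -> 'hello'
  4 -> 'test'
  3 -> 'run'
  2 -> 'bar'
  0 -> 'code'
  2 -> 'bar'
  4 -> 'test'

Decoded: "hello test run bar code bar test"


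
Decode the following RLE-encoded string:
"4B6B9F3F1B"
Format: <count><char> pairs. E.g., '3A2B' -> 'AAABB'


Expanding each <count><char> pair:
  4B -> 'BBBB'
  6B -> 'BBBBBB'
  9F -> 'FFFFFFFFF'
  3F -> 'FFF'
  1B -> 'B'

Decoded = BBBBBBBBBBFFFFFFFFFFFFB


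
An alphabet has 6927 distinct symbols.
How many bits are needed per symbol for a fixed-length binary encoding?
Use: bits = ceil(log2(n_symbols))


log2(6927) = 12.758
Bracket: 2^12 = 4096 < 6927 <= 2^13 = 8192
So ceil(log2(6927)) = 13

bits = ceil(log2(6927)) = ceil(12.758) = 13 bits


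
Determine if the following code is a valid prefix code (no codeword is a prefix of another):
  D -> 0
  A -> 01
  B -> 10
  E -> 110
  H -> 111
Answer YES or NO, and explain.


Checking each pair (does one codeword prefix another?):
  D='0' vs A='01': prefix -- VIOLATION

NO -- this is NOT a valid prefix code. D (0) is a prefix of A (01).


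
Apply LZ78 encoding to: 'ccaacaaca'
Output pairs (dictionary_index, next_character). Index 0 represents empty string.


LZ78 encoding steps:
Dictionary: {0: ''}
Step 1: w='' (idx 0), next='c' -> output (0, 'c'), add 'c' as idx 1
Step 2: w='c' (idx 1), next='a' -> output (1, 'a'), add 'ca' as idx 2
Step 3: w='' (idx 0), next='a' -> output (0, 'a'), add 'a' as idx 3
Step 4: w='ca' (idx 2), next='a' -> output (2, 'a'), add 'caa' as idx 4
Step 5: w='ca' (idx 2), end of input -> output (2, '')


Encoded: [(0, 'c'), (1, 'a'), (0, 'a'), (2, 'a'), (2, '')]


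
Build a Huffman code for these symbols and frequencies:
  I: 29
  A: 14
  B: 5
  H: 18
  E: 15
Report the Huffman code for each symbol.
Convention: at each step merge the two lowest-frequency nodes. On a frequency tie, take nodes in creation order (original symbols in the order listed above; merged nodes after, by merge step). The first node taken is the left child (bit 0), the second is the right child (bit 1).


Huffman tree construction:
Step 1: Merge B(5) + A(14) = 19
Step 2: Merge E(15) + H(18) = 33
Step 3: Merge (B+A)(19) + I(29) = 48
Step 4: Merge (E+H)(33) + ((B+A)+I)(48) = 81
Read each symbol's code off the tree from the root (left child = 0, right child = 1).

Codes:
  I: 11 (length 2)
  A: 101 (length 3)
  B: 100 (length 3)
  H: 01 (length 2)
  E: 00 (length 2)
Average code length: 181/81 = 2.2346 bits/symbol


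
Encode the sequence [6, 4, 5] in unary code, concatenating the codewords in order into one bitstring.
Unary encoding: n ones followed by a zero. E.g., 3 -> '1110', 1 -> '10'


Encode each number as n ones followed by a terminating 0:
  6 -> 1111110 (7 bits)
  4 -> 11110 (5 bits)
  5 -> 111110 (6 bits)
Total length = 7 + 5 + 6 = 18 bits.

Unary([6, 4, 5]) = 111111011110111110 (18 bits)


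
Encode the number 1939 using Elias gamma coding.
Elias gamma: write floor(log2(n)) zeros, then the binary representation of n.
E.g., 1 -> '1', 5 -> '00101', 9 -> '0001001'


num_bits = floor(log2(1939)) + 1 = 11
leading_zeros = num_bits - 1 = 10
binary(1939) = 11110010011

Elias gamma(1939) = '0000000000' + '11110010011' = 000000000011110010011 (21 bits)


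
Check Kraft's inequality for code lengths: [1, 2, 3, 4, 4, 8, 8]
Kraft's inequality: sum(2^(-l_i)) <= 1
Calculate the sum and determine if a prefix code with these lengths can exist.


Sum = 2^(-1) + 2^(-2) + 2^(-3) + 2^(-4) + 2^(-4) + 2^(-8) + 2^(-8)
    = 0.5 + 0.25 + 0.125 + 0.0625 + 0.0625 + 0.00390625 + 0.00390625
    = 258/256 = 1.0078125
Since 1.0078125 > 1, Kraft's inequality is NOT satisfied.
A prefix code with these lengths CANNOT exist.

Kraft sum = 1.0078125. Not satisfied.


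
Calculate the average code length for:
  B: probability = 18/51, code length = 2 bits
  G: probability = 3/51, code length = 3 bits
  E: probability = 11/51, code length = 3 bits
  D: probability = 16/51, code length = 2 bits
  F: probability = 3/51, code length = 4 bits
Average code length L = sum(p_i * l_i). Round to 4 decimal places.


Weighted contributions p_i * l_i:
  B: (18/51) * 2 = 36/51
  G: (3/51) * 3 = 9/51
  E: (11/51) * 3 = 33/51
  D: (16/51) * 2 = 32/51
  F: (3/51) * 4 = 12/51
Sum = (36 + 9 + 33 + 32 + 12)/51 = 122/51

L = 122/51 = 2.3922 bits/symbol


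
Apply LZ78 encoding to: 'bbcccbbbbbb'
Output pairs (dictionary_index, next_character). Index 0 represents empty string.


LZ78 encoding steps:
Dictionary: {0: ''}
Step 1: w='' (idx 0), next='b' -> output (0, 'b'), add 'b' as idx 1
Step 2: w='b' (idx 1), next='c' -> output (1, 'c'), add 'bc' as idx 2
Step 3: w='' (idx 0), next='c' -> output (0, 'c'), add 'c' as idx 3
Step 4: w='c' (idx 3), next='b' -> output (3, 'b'), add 'cb' as idx 4
Step 5: w='b' (idx 1), next='b' -> output (1, 'b'), add 'bb' as idx 5
Step 6: w='bb' (idx 5), next='b' -> output (5, 'b'), add 'bbb' as idx 6


Encoded: [(0, 'b'), (1, 'c'), (0, 'c'), (3, 'b'), (1, 'b'), (5, 'b')]


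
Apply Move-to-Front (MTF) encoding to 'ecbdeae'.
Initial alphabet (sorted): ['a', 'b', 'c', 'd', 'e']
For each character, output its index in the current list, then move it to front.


MTF encoding:
'e': index 4 in ['a', 'b', 'c', 'd', 'e'] -> ['e', 'a', 'b', 'c', 'd']
'c': index 3 in ['e', 'a', 'b', 'c', 'd'] -> ['c', 'e', 'a', 'b', 'd']
'b': index 3 in ['c', 'e', 'a', 'b', 'd'] -> ['b', 'c', 'e', 'a', 'd']
'd': index 4 in ['b', 'c', 'e', 'a', 'd'] -> ['d', 'b', 'c', 'e', 'a']
'e': index 3 in ['d', 'b', 'c', 'e', 'a'] -> ['e', 'd', 'b', 'c', 'a']
'a': index 4 in ['e', 'd', 'b', 'c', 'a'] -> ['a', 'e', 'd', 'b', 'c']
'e': index 1 in ['a', 'e', 'd', 'b', 'c'] -> ['e', 'a', 'd', 'b', 'c']


Output: [4, 3, 3, 4, 3, 4, 1]


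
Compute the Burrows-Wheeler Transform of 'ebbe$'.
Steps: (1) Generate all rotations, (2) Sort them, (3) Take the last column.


Rotations (sorted):
  0: $ebbe -> last char: e
  1: bbe$e -> last char: e
  2: be$eb -> last char: b
  3: e$ebb -> last char: b
  4: ebbe$ -> last char: $


BWT = eebb$


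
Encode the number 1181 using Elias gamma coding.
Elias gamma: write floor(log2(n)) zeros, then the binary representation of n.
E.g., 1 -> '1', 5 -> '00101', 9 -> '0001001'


num_bits = floor(log2(1181)) + 1 = 11
leading_zeros = num_bits - 1 = 10
binary(1181) = 10010011101

Elias gamma(1181) = '0000000000' + '10010011101' = 000000000010010011101 (21 bits)


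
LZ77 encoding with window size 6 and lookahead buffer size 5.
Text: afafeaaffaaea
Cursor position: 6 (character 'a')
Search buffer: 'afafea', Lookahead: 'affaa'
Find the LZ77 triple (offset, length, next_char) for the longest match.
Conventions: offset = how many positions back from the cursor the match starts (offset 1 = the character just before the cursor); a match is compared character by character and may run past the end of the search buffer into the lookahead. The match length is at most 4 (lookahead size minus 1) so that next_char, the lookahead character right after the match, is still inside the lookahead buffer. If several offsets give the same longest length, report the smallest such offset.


Try each offset into the search buffer:
  offset=1 (pos 5, char 'a'): match length 1
  offset=2 (pos 4, char 'e'): match length 0
  offset=3 (pos 3, char 'f'): match length 0
  offset=4 (pos 2, char 'a'): match length 2
  offset=5 (pos 1, char 'f'): match length 0
  offset=6 (pos 0, char 'a'): match length 2
Longest match has length 2, found at offsets 4, 6; take the smallest, offset 4.
next_char = character at position 6 + 2 = 8 -> 'f'

Best match: offset=4, length=2 (matching 'af' starting at position 2)
LZ77 triple: (4, 2, 'f')


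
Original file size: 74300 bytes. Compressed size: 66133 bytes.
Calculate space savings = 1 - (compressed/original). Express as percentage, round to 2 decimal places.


ratio = compressed/original = 66133/74300 = 0.890081
savings = 1 - ratio = 1 - 0.890081 = 0.109919
as a percentage: 0.109919 * 100 = 10.99%

Space savings = 1 - 66133/74300 = 10.99%


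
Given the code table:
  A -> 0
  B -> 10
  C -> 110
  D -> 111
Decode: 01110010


Decoding:
0 -> A
111 -> D
0 -> A
0 -> A
10 -> B


Result: ADAAB


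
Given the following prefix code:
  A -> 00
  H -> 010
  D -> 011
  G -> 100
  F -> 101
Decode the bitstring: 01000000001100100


Decoding step by step:
Bits 010 -> H
Bits 00 -> A
Bits 00 -> A
Bits 00 -> A
Bits 011 -> D
Bits 00 -> A
Bits 100 -> G


Decoded message: HAAADAG


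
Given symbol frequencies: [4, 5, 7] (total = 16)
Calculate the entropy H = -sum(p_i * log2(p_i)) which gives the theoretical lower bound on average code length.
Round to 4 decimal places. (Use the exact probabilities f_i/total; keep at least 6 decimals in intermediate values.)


Per-symbol terms -p_i * log2(p_i) with p_i = f_i/16:
  p = 4/16 = 0.250000: log2(p) = -2.000000, -p*log2(p) = 0.500000
  p = 5/16 = 0.312500: log2(p) = -1.678072, -p*log2(p) = 0.524397
  p = 7/16 = 0.437500: log2(p) = -1.192645, -p*log2(p) = 0.521782
H = 0.500000 + 0.524397 + 0.521782 = 1.546179

H = 1.5462 bits/symbol


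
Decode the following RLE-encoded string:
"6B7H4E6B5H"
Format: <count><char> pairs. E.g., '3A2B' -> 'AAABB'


Expanding each <count><char> pair:
  6B -> 'BBBBBB'
  7H -> 'HHHHHHH'
  4E -> 'EEEE'
  6B -> 'BBBBBB'
  5H -> 'HHHHH'

Decoded = BBBBBBHHHHHHHEEEEBBBBBBHHHHH


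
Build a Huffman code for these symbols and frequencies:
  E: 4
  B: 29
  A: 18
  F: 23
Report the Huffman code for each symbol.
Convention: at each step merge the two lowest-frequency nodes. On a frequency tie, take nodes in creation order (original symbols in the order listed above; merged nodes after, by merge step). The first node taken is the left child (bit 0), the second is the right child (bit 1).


Huffman tree construction:
Step 1: Merge E(4) + A(18) = 22
Step 2: Merge (E+A)(22) + F(23) = 45
Step 3: Merge B(29) + ((E+A)+F)(45) = 74
Read each symbol's code off the tree from the root (left child = 0, right child = 1).

Codes:
  E: 100 (length 3)
  B: 0 (length 1)
  A: 101 (length 3)
  F: 11 (length 2)
Average code length: 141/74 = 1.9054 bits/symbol


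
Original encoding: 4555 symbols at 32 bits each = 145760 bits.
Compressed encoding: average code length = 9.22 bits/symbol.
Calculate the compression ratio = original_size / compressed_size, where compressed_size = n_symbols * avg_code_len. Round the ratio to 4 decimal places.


original_size = n_symbols * orig_bits = 4555 * 32 = 145760 bits
compressed_size = n_symbols * avg_code_len = 4555 * 9.22 = 41997.1 bits
ratio = original_size / compressed_size = 145760 / 41997.1 = 3.4707

Compression ratio = 3.4707


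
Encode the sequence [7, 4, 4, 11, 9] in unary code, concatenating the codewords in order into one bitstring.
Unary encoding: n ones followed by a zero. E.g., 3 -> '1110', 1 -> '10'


Encode each number as n ones followed by a terminating 0:
  7 -> 11111110 (8 bits)
  4 -> 11110 (5 bits)
  4 -> 11110 (5 bits)
  11 -> 111111111110 (12 bits)
  9 -> 1111111110 (10 bits)
Total length = 8 + 5 + 5 + 12 + 10 = 40 bits.

Unary([7, 4, 4, 11, 9]) = 1111111011110111101111111111101111111110 (40 bits)


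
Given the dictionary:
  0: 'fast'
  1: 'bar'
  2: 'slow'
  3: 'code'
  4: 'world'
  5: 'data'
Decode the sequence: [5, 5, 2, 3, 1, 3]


Look up each index in the dictionary:
  5 -> 'data'
  5 -> 'data'
  2 -> 'slow'
  3 -> 'code'
  1 -> 'bar'
  3 -> 'code'

Decoded: "data data slow code bar code"


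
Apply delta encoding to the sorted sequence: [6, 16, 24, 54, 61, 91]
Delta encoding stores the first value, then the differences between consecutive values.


First value: 6
Deltas:
  16 - 6 = 10
  24 - 16 = 8
  54 - 24 = 30
  61 - 54 = 7
  91 - 61 = 30


Delta encoded: [6, 10, 8, 30, 7, 30]


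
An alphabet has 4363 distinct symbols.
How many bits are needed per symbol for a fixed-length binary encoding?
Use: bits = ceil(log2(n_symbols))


log2(4363) = 12.0911
Bracket: 2^12 = 4096 < 4363 <= 2^13 = 8192
So ceil(log2(4363)) = 13

bits = ceil(log2(4363)) = ceil(12.0911) = 13 bits


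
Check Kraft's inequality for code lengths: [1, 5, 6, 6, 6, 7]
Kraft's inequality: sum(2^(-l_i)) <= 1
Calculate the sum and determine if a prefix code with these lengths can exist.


Sum = 2^(-1) + 2^(-5) + 2^(-6) + 2^(-6) + 2^(-6) + 2^(-7)
    = 0.5 + 0.03125 + 0.015625 + 0.015625 + 0.015625 + 0.0078125
    = 75/128 = 0.5859375
Since 0.5859375 <= 1, Kraft's inequality IS satisfied.
A prefix code with these lengths CAN exist.

Kraft sum = 0.5859375. Satisfied.


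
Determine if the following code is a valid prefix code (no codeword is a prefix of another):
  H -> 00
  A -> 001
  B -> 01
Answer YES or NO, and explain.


Checking each pair (does one codeword prefix another?):
  H='00' vs A='001': prefix -- VIOLATION

NO -- this is NOT a valid prefix code. H (00) is a prefix of A (001).


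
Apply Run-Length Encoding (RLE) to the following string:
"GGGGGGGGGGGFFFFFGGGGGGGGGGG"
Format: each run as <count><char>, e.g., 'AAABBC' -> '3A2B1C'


Scanning runs left to right:
  i=0: run of 'G' x 11 -> '11G'
  i=11: run of 'F' x 5 -> '5F'
  i=16: run of 'G' x 11 -> '11G'

RLE = 11G5F11G


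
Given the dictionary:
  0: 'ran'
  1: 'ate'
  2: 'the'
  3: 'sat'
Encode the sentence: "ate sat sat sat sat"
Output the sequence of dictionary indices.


Look up each word in the dictionary:
  'ate' -> 1
  'sat' -> 3
  'sat' -> 3
  'sat' -> 3
  'sat' -> 3

Encoded: [1, 3, 3, 3, 3]


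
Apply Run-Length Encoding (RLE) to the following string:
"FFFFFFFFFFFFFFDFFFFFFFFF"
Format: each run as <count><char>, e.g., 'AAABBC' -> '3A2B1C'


Scanning runs left to right:
  i=0: run of 'F' x 14 -> '14F'
  i=14: run of 'D' x 1 -> '1D'
  i=15: run of 'F' x 9 -> '9F'

RLE = 14F1D9F


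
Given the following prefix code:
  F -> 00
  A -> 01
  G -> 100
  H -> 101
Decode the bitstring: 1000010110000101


Decoding step by step:
Bits 100 -> G
Bits 00 -> F
Bits 101 -> H
Bits 100 -> G
Bits 00 -> F
Bits 101 -> H


Decoded message: GFHGFH


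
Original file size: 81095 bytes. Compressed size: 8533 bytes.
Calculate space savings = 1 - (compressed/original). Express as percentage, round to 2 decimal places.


ratio = compressed/original = 8533/81095 = 0.105222
savings = 1 - ratio = 1 - 0.105222 = 0.894778
as a percentage: 0.894778 * 100 = 89.48%

Space savings = 1 - 8533/81095 = 89.48%


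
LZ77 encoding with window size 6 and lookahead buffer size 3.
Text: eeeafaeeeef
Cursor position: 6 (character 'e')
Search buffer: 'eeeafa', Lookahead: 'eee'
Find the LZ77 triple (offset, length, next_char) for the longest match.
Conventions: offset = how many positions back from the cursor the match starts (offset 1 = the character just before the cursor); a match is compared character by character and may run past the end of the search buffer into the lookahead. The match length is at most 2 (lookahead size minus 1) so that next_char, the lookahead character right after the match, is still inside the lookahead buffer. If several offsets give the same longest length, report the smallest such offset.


Try each offset into the search buffer:
  offset=1 (pos 5, char 'a'): match length 0
  offset=2 (pos 4, char 'f'): match length 0
  offset=3 (pos 3, char 'a'): match length 0
  offset=4 (pos 2, char 'e'): match length 1
  offset=5 (pos 1, char 'e'): match length 2
  offset=6 (pos 0, char 'e'): match length 2
Longest match has length 2, found at offsets 5, 6; take the smallest, offset 5.
next_char = character at position 6 + 2 = 8 -> 'e'

Best match: offset=5, length=2 (matching 'ee' starting at position 1)
LZ77 triple: (5, 2, 'e')


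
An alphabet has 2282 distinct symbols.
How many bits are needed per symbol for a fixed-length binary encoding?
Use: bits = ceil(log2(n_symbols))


log2(2282) = 11.1561
Bracket: 2^11 = 2048 < 2282 <= 2^12 = 4096
So ceil(log2(2282)) = 12

bits = ceil(log2(2282)) = ceil(11.1561) = 12 bits


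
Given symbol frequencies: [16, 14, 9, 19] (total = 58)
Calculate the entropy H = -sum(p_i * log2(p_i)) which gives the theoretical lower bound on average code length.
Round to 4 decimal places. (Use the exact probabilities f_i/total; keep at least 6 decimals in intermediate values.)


Per-symbol terms -p_i * log2(p_i) with p_i = f_i/58:
  p = 16/58 = 0.275862: log2(p) = -1.857981, -p*log2(p) = 0.512546
  p = 14/58 = 0.241379: log2(p) = -2.050626, -p*log2(p) = 0.494979
  p = 9/58 = 0.155172: log2(p) = -2.688056, -p*log2(p) = 0.417112
  p = 19/58 = 0.327586: log2(p) = -1.610053, -p*log2(p) = 0.527431
H = 0.512546 + 0.494979 + 0.417112 + 0.527431 = 1.952068

H = 1.9521 bits/symbol


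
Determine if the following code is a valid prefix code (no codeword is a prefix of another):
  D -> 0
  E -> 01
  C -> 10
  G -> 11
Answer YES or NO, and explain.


Checking each pair (does one codeword prefix another?):
  D='0' vs E='01': prefix -- VIOLATION

NO -- this is NOT a valid prefix code. D (0) is a prefix of E (01).


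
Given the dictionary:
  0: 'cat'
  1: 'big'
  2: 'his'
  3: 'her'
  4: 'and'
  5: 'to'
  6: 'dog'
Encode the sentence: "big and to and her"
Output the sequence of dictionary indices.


Look up each word in the dictionary:
  'big' -> 1
  'and' -> 4
  'to' -> 5
  'and' -> 4
  'her' -> 3

Encoded: [1, 4, 5, 4, 3]


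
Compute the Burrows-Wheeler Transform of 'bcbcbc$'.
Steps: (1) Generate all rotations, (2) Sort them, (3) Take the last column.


Rotations (sorted):
  0: $bcbcbc -> last char: c
  1: bc$bcbc -> last char: c
  2: bcbc$bc -> last char: c
  3: bcbcbc$ -> last char: $
  4: c$bcbcb -> last char: b
  5: cbc$bcb -> last char: b
  6: cbcbc$b -> last char: b


BWT = ccc$bbb


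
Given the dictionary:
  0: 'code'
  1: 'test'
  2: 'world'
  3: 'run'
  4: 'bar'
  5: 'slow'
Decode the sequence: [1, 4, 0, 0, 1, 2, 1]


Look up each index in the dictionary:
  1 -> 'test'
  4 -> 'bar'
  0 -> 'code'
  0 -> 'code'
  1 -> 'test'
  2 -> 'world'
  1 -> 'test'

Decoded: "test bar code code test world test"


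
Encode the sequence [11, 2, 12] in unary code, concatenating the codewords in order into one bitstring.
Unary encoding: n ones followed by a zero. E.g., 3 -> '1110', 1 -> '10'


Encode each number as n ones followed by a terminating 0:
  11 -> 111111111110 (12 bits)
  2 -> 110 (3 bits)
  12 -> 1111111111110 (13 bits)
Total length = 12 + 3 + 13 = 28 bits.

Unary([11, 2, 12]) = 1111111111101101111111111110 (28 bits)


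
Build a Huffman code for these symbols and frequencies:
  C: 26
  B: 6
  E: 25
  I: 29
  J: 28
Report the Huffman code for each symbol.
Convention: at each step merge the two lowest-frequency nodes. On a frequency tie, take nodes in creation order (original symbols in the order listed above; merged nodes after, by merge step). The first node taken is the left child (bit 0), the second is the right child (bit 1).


Huffman tree construction:
Step 1: Merge B(6) + E(25) = 31
Step 2: Merge C(26) + J(28) = 54
Step 3: Merge I(29) + (B+E)(31) = 60
Step 4: Merge (C+J)(54) + (I+(B+E))(60) = 114
Read each symbol's code off the tree from the root (left child = 0, right child = 1).

Codes:
  C: 00 (length 2)
  B: 110 (length 3)
  E: 111 (length 3)
  I: 10 (length 2)
  J: 01 (length 2)
Average code length: 259/114 = 2.2719 bits/symbol


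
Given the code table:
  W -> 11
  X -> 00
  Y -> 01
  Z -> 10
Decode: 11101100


Decoding:
11 -> W
10 -> Z
11 -> W
00 -> X


Result: WZWX


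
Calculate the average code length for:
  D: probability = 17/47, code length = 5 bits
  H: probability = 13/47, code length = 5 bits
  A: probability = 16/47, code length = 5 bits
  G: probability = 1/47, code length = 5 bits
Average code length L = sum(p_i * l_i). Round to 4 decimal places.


Weighted contributions p_i * l_i:
  D: (17/47) * 5 = 85/47
  H: (13/47) * 5 = 65/47
  A: (16/47) * 5 = 80/47
  G: (1/47) * 5 = 5/47
Sum = (85 + 65 + 80 + 5)/47 = 235/47

L = 235/47 = 5.0000 bits/symbol


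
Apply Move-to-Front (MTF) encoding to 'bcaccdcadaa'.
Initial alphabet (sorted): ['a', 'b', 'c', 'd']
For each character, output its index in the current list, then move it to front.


MTF encoding:
'b': index 1 in ['a', 'b', 'c', 'd'] -> ['b', 'a', 'c', 'd']
'c': index 2 in ['b', 'a', 'c', 'd'] -> ['c', 'b', 'a', 'd']
'a': index 2 in ['c', 'b', 'a', 'd'] -> ['a', 'c', 'b', 'd']
'c': index 1 in ['a', 'c', 'b', 'd'] -> ['c', 'a', 'b', 'd']
'c': index 0 in ['c', 'a', 'b', 'd'] -> ['c', 'a', 'b', 'd']
'd': index 3 in ['c', 'a', 'b', 'd'] -> ['d', 'c', 'a', 'b']
'c': index 1 in ['d', 'c', 'a', 'b'] -> ['c', 'd', 'a', 'b']
'a': index 2 in ['c', 'd', 'a', 'b'] -> ['a', 'c', 'd', 'b']
'd': index 2 in ['a', 'c', 'd', 'b'] -> ['d', 'a', 'c', 'b']
'a': index 1 in ['d', 'a', 'c', 'b'] -> ['a', 'd', 'c', 'b']
'a': index 0 in ['a', 'd', 'c', 'b'] -> ['a', 'd', 'c', 'b']


Output: [1, 2, 2, 1, 0, 3, 1, 2, 2, 1, 0]


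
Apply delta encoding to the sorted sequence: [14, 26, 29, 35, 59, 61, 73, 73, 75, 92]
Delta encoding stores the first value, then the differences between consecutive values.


First value: 14
Deltas:
  26 - 14 = 12
  29 - 26 = 3
  35 - 29 = 6
  59 - 35 = 24
  61 - 59 = 2
  73 - 61 = 12
  73 - 73 = 0
  75 - 73 = 2
  92 - 75 = 17


Delta encoded: [14, 12, 3, 6, 24, 2, 12, 0, 2, 17]


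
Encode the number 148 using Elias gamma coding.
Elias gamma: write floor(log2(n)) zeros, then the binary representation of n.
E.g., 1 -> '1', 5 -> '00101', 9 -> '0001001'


num_bits = floor(log2(148)) + 1 = 8
leading_zeros = num_bits - 1 = 7
binary(148) = 10010100

Elias gamma(148) = '0000000' + '10010100' = 000000010010100 (15 bits)


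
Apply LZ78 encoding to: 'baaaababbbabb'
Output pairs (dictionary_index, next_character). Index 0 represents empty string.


LZ78 encoding steps:
Dictionary: {0: ''}
Step 1: w='' (idx 0), next='b' -> output (0, 'b'), add 'b' as idx 1
Step 2: w='' (idx 0), next='a' -> output (0, 'a'), add 'a' as idx 2
Step 3: w='a' (idx 2), next='a' -> output (2, 'a'), add 'aa' as idx 3
Step 4: w='a' (idx 2), next='b' -> output (2, 'b'), add 'ab' as idx 4
Step 5: w='ab' (idx 4), next='b' -> output (4, 'b'), add 'abb' as idx 5
Step 6: w='b' (idx 1), next='a' -> output (1, 'a'), add 'ba' as idx 6
Step 7: w='b' (idx 1), next='b' -> output (1, 'b'), add 'bb' as idx 7


Encoded: [(0, 'b'), (0, 'a'), (2, 'a'), (2, 'b'), (4, 'b'), (1, 'a'), (1, 'b')]


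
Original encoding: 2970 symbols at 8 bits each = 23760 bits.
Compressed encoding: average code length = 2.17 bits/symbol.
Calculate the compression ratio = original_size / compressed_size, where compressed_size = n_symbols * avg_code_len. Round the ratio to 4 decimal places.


original_size = n_symbols * orig_bits = 2970 * 8 = 23760 bits
compressed_size = n_symbols * avg_code_len = 2970 * 2.17 = 6444.9 bits
ratio = original_size / compressed_size = 23760 / 6444.9 = 3.6866

Compression ratio = 3.6866


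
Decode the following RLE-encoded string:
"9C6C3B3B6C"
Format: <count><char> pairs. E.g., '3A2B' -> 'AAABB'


Expanding each <count><char> pair:
  9C -> 'CCCCCCCCC'
  6C -> 'CCCCCC'
  3B -> 'BBB'
  3B -> 'BBB'
  6C -> 'CCCCCC'

Decoded = CCCCCCCCCCCCCCCBBBBBBCCCCCC


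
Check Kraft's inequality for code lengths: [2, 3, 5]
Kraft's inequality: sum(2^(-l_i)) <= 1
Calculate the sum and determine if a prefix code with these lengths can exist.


Sum = 2^(-2) + 2^(-3) + 2^(-5)
    = 0.25 + 0.125 + 0.03125
    = 13/32 = 0.40625
Since 0.40625 <= 1, Kraft's inequality IS satisfied.
A prefix code with these lengths CAN exist.

Kraft sum = 0.40625. Satisfied.


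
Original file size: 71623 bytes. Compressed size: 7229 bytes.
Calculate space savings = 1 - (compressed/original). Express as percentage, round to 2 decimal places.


ratio = compressed/original = 7229/71623 = 0.100931
savings = 1 - ratio = 1 - 0.100931 = 0.899069
as a percentage: 0.899069 * 100 = 89.91%

Space savings = 1 - 7229/71623 = 89.91%


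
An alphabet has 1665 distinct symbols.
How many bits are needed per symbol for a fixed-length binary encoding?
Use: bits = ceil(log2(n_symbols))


log2(1665) = 10.7013
Bracket: 2^10 = 1024 < 1665 <= 2^11 = 2048
So ceil(log2(1665)) = 11

bits = ceil(log2(1665)) = ceil(10.7013) = 11 bits


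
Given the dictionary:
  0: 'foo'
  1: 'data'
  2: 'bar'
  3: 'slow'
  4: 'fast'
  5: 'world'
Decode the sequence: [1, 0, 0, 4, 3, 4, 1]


Look up each index in the dictionary:
  1 -> 'data'
  0 -> 'foo'
  0 -> 'foo'
  4 -> 'fast'
  3 -> 'slow'
  4 -> 'fast'
  1 -> 'data'

Decoded: "data foo foo fast slow fast data"


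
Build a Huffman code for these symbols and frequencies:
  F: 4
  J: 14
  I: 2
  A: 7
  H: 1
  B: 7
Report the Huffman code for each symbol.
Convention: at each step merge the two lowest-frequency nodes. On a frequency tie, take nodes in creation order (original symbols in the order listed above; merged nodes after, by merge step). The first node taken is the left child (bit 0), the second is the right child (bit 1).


Huffman tree construction:
Step 1: Merge H(1) + I(2) = 3
Step 2: Merge (H+I)(3) + F(4) = 7
Step 3: Merge A(7) + B(7) = 14
Step 4: Merge ((H+I)+F)(7) + J(14) = 21
Step 5: Merge (A+B)(14) + (((H+I)+F)+J)(21) = 35
Read each symbol's code off the tree from the root (left child = 0, right child = 1).

Codes:
  F: 101 (length 3)
  J: 11 (length 2)
  I: 1001 (length 4)
  A: 00 (length 2)
  H: 1000 (length 4)
  B: 01 (length 2)
Average code length: 80/35 = 2.2857 bits/symbol


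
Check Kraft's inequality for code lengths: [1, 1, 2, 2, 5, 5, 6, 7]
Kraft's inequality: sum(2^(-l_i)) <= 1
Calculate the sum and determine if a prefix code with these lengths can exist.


Sum = 2^(-1) + 2^(-1) + 2^(-2) + 2^(-2) + 2^(-5) + 2^(-5) + 2^(-6) + 2^(-7)
    = 0.5 + 0.5 + 0.25 + 0.25 + 0.03125 + 0.03125 + 0.015625 + 0.0078125
    = 203/128 = 1.5859375
Since 1.5859375 > 1, Kraft's inequality is NOT satisfied.
A prefix code with these lengths CANNOT exist.

Kraft sum = 1.5859375. Not satisfied.


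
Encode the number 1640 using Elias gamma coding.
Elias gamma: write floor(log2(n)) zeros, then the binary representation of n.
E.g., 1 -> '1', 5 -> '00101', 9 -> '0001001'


num_bits = floor(log2(1640)) + 1 = 11
leading_zeros = num_bits - 1 = 10
binary(1640) = 11001101000

Elias gamma(1640) = '0000000000' + '11001101000' = 000000000011001101000 (21 bits)


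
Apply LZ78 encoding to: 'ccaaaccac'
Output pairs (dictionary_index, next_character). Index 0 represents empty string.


LZ78 encoding steps:
Dictionary: {0: ''}
Step 1: w='' (idx 0), next='c' -> output (0, 'c'), add 'c' as idx 1
Step 2: w='c' (idx 1), next='a' -> output (1, 'a'), add 'ca' as idx 2
Step 3: w='' (idx 0), next='a' -> output (0, 'a'), add 'a' as idx 3
Step 4: w='a' (idx 3), next='c' -> output (3, 'c'), add 'ac' as idx 4
Step 5: w='ca' (idx 2), next='c' -> output (2, 'c'), add 'cac' as idx 5


Encoded: [(0, 'c'), (1, 'a'), (0, 'a'), (3, 'c'), (2, 'c')]


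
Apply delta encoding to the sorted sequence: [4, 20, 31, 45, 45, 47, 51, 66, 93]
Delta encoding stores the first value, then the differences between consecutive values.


First value: 4
Deltas:
  20 - 4 = 16
  31 - 20 = 11
  45 - 31 = 14
  45 - 45 = 0
  47 - 45 = 2
  51 - 47 = 4
  66 - 51 = 15
  93 - 66 = 27


Delta encoded: [4, 16, 11, 14, 0, 2, 4, 15, 27]


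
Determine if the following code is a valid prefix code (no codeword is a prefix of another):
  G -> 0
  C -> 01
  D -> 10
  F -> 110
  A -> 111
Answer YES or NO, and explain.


Checking each pair (does one codeword prefix another?):
  G='0' vs C='01': prefix -- VIOLATION

NO -- this is NOT a valid prefix code. G (0) is a prefix of C (01).


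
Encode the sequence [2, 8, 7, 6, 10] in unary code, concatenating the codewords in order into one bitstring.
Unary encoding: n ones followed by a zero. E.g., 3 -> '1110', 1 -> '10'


Encode each number as n ones followed by a terminating 0:
  2 -> 110 (3 bits)
  8 -> 111111110 (9 bits)
  7 -> 11111110 (8 bits)
  6 -> 1111110 (7 bits)
  10 -> 11111111110 (11 bits)
Total length = 3 + 9 + 8 + 7 + 11 = 38 bits.

Unary([2, 8, 7, 6, 10]) = 11011111111011111110111111011111111110 (38 bits)


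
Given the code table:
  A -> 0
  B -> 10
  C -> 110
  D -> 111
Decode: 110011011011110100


Decoding:
110 -> C
0 -> A
110 -> C
110 -> C
111 -> D
10 -> B
10 -> B
0 -> A


Result: CACCDBBA


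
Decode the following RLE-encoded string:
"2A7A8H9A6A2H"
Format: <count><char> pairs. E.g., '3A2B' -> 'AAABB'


Expanding each <count><char> pair:
  2A -> 'AA'
  7A -> 'AAAAAAA'
  8H -> 'HHHHHHHH'
  9A -> 'AAAAAAAAA'
  6A -> 'AAAAAA'
  2H -> 'HH'

Decoded = AAAAAAAAAHHHHHHHHAAAAAAAAAAAAAAAHH


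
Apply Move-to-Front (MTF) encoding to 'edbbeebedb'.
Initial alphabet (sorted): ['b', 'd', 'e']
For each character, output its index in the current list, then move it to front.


MTF encoding:
'e': index 2 in ['b', 'd', 'e'] -> ['e', 'b', 'd']
'd': index 2 in ['e', 'b', 'd'] -> ['d', 'e', 'b']
'b': index 2 in ['d', 'e', 'b'] -> ['b', 'd', 'e']
'b': index 0 in ['b', 'd', 'e'] -> ['b', 'd', 'e']
'e': index 2 in ['b', 'd', 'e'] -> ['e', 'b', 'd']
'e': index 0 in ['e', 'b', 'd'] -> ['e', 'b', 'd']
'b': index 1 in ['e', 'b', 'd'] -> ['b', 'e', 'd']
'e': index 1 in ['b', 'e', 'd'] -> ['e', 'b', 'd']
'd': index 2 in ['e', 'b', 'd'] -> ['d', 'e', 'b']
'b': index 2 in ['d', 'e', 'b'] -> ['b', 'd', 'e']


Output: [2, 2, 2, 0, 2, 0, 1, 1, 2, 2]
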